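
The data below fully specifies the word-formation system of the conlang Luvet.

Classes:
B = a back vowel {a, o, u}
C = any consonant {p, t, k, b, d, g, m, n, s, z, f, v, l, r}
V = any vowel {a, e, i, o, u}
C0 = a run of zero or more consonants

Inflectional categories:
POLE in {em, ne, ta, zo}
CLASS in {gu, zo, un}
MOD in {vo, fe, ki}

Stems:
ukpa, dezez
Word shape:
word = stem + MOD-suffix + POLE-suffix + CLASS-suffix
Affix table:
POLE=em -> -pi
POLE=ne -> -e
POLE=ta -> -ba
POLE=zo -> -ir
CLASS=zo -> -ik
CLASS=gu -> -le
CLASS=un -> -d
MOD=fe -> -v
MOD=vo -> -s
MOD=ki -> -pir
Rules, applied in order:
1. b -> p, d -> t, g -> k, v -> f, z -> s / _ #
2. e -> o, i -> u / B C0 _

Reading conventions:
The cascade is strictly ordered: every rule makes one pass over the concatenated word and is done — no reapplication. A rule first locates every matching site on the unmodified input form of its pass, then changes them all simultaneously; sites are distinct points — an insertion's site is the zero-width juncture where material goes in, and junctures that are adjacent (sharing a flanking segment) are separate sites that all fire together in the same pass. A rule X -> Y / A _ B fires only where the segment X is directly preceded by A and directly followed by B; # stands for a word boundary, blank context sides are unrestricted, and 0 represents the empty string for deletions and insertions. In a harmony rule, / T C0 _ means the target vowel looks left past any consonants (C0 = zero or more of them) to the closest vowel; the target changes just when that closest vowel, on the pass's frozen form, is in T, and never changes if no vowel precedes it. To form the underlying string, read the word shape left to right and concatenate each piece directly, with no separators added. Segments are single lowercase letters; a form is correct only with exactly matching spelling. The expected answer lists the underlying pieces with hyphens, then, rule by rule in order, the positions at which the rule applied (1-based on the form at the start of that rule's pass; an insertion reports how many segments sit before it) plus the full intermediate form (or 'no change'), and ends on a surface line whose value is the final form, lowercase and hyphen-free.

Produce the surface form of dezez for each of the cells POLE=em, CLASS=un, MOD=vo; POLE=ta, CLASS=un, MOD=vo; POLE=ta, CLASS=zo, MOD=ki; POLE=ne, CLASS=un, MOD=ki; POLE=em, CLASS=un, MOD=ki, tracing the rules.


cell POLE=em, CLASS=un, MOD=vo:
underlying: dezez-s-pi-d
1. b -> p, d -> t, g -> k, v -> f, z -> s / _ #: fires at position(s) 9: dezezspit
2. e -> o, i -> u / B C0 _: no change
surface: dezezspit

cell POLE=ta, CLASS=un, MOD=vo:
underlying: dezez-s-ba-d
1. b -> p, d -> t, g -> k, v -> f, z -> s / _ #: fires at position(s) 9: dezezsbat
2. e -> o, i -> u / B C0 _: no change
surface: dezezsbat

cell POLE=ta, CLASS=zo, MOD=ki:
underlying: dezez-pir-ba-ik
1. b -> p, d -> t, g -> k, v -> f, z -> s / _ #: no change
2. e -> o, i -> u / B C0 _: fires at position(s) 11: dezezpirbauk
surface: dezezpirbauk

cell POLE=ne, CLASS=un, MOD=ki:
underlying: dezez-pir-e-d
1. b -> p, d -> t, g -> k, v -> f, z -> s / _ #: fires at position(s) 10: dezezpiret
2. e -> o, i -> u / B C0 _: no change
surface: dezezpiret

cell POLE=em, CLASS=un, MOD=ki:
underlying: dezez-pir-pi-d
1. b -> p, d -> t, g -> k, v -> f, z -> s / _ #: fires at position(s) 11: dezezpirpit
2. e -> o, i -> u / B C0 _: no change
surface: dezezpirpit


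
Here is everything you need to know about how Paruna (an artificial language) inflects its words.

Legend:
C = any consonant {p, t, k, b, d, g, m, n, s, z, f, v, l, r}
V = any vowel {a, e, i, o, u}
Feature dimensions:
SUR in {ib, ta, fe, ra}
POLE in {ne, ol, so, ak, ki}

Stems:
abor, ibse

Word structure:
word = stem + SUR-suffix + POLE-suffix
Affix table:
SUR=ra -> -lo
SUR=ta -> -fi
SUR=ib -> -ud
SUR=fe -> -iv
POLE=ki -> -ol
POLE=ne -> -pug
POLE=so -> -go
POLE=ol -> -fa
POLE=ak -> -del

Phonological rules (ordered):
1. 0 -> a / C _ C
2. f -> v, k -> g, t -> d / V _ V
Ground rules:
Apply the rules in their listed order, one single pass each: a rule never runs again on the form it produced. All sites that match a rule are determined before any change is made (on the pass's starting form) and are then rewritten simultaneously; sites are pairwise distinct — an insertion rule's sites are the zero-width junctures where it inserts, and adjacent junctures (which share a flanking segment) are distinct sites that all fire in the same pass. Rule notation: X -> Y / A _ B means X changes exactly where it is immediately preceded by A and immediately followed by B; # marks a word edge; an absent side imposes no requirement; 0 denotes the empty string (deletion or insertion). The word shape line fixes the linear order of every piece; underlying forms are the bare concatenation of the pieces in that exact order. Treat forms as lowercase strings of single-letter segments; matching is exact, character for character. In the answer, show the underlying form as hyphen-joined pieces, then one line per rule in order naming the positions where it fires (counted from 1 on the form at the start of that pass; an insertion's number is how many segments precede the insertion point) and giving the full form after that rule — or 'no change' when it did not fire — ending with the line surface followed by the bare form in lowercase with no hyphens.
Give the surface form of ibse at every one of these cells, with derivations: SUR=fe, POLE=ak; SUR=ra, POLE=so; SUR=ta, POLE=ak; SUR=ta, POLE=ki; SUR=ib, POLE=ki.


cell SUR=fe, POLE=ak:
underlying: ibse-iv-del
1. 0 -> a / C _ C: inserts after position(s) 2, 6: ibaseivadel
2. f -> v, k -> g, t -> d / V _ V: no change
surface: ibaseivadel

cell SUR=ra, POLE=so:
underlying: ibse-lo-go
1. 0 -> a / C _ C: inserts after position(s) 2: ibaselogo
2. f -> v, k -> g, t -> d / V _ V: no change
surface: ibaselogo

cell SUR=ta, POLE=ak:
underlying: ibse-fi-del
1. 0 -> a / C _ C: inserts after position(s) 2: ibasefidel
2. f -> v, k -> g, t -> d / V _ V: fires at position(s) 6: ibasevidel
surface: ibasevidel

cell SUR=ta, POLE=ki:
underlying: ibse-fi-ol
1. 0 -> a / C _ C: inserts after position(s) 2: ibasefiol
2. f -> v, k -> g, t -> d / V _ V: fires at position(s) 6: ibaseviol
surface: ibaseviol

cell SUR=ib, POLE=ki:
underlying: ibse-ud-ol
1. 0 -> a / C _ C: inserts after position(s) 2: ibaseudol
2. f -> v, k -> g, t -> d / V _ V: no change
surface: ibaseudol


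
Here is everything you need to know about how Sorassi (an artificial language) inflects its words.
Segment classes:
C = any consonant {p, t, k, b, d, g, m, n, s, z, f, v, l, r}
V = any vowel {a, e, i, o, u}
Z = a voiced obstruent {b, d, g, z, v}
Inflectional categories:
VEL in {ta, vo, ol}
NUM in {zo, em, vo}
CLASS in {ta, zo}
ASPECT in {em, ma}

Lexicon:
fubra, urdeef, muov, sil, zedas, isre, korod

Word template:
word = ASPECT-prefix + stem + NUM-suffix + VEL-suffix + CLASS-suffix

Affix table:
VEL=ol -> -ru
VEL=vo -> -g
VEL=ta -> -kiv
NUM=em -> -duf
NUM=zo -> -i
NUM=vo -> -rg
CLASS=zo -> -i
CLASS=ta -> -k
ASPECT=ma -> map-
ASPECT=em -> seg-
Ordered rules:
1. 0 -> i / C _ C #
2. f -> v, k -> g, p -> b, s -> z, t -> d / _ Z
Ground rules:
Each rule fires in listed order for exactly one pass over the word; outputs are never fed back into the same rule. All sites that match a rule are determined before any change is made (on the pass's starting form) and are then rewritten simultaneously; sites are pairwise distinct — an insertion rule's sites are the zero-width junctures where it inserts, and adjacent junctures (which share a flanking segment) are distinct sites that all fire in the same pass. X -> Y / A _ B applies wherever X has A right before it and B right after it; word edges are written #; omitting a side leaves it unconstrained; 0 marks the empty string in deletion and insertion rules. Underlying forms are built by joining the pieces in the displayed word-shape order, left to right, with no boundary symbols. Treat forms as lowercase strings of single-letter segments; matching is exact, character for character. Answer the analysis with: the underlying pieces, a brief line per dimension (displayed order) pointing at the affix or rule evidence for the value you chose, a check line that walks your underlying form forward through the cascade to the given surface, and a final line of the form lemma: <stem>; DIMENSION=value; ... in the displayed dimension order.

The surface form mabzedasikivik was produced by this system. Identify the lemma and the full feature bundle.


underlying: map-zedas-i-kiv-k
VEL=ta - signalled by the affix -kiv
NUM=zo - signalled by the affix -i
CLASS=ta - signalled by the affix -k
ASPECT=ma - signalled by the affix map-
check: mapzedasikivk -> mapzedasikivik -> mabzedasikivik
lemma: zedas; VEL=ta; NUM=zo; CLASS=ta; ASPECT=ma


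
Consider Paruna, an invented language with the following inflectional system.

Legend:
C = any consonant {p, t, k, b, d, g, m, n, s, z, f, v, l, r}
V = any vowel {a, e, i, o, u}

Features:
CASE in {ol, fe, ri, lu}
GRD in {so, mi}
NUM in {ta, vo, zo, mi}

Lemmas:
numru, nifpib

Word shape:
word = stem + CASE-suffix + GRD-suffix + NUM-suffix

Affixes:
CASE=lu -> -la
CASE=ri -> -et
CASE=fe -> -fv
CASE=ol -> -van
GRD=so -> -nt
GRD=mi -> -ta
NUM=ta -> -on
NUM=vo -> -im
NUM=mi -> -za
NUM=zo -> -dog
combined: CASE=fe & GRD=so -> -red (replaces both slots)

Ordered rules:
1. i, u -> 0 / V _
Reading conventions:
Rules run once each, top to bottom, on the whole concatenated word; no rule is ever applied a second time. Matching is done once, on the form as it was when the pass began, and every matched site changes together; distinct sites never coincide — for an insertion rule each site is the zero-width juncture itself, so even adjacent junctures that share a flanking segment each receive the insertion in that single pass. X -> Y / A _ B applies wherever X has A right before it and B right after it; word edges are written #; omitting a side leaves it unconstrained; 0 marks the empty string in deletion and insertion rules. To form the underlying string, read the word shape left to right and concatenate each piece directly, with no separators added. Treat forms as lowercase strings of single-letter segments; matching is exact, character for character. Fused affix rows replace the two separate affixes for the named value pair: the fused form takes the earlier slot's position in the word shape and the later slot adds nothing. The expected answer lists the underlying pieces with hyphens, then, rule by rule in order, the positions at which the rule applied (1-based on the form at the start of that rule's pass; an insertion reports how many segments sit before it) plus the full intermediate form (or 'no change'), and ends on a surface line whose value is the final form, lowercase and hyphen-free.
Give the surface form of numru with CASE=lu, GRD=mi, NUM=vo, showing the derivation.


underlying: numru-la-ta-im
1. i, u -> 0 / V _: fires at position(s) 10: numrulatam
surface: numrulatam


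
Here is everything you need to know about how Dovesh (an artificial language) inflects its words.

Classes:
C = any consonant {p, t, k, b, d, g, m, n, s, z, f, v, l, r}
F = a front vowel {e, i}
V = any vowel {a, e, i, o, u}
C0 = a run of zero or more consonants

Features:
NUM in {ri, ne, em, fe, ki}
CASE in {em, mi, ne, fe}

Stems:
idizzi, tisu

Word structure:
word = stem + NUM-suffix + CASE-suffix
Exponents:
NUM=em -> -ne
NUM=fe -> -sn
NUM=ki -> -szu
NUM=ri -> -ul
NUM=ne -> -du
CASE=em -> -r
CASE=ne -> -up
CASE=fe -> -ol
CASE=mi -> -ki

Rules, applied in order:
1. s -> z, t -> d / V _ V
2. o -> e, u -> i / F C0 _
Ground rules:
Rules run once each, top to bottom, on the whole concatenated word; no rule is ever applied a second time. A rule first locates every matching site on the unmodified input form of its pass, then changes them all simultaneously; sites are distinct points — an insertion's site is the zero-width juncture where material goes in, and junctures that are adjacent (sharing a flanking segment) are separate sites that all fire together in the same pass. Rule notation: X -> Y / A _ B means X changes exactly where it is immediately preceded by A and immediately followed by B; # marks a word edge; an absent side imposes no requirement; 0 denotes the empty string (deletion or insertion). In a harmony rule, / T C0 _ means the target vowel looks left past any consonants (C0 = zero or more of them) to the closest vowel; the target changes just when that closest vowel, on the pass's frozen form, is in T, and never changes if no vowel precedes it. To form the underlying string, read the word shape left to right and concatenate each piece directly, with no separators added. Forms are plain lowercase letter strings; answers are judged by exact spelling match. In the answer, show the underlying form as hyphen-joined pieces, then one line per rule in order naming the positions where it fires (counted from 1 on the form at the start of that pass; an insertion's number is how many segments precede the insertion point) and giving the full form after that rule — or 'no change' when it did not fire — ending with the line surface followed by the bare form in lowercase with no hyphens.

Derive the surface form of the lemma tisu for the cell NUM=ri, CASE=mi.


underlying: tisu-ul-ki
1. s -> z, t -> d / V _ V: fires at position(s) 3: tizuulki
2. o -> e, u -> i / F C0 _: fires at position(s) 4: tiziulki
surface: tiziulki


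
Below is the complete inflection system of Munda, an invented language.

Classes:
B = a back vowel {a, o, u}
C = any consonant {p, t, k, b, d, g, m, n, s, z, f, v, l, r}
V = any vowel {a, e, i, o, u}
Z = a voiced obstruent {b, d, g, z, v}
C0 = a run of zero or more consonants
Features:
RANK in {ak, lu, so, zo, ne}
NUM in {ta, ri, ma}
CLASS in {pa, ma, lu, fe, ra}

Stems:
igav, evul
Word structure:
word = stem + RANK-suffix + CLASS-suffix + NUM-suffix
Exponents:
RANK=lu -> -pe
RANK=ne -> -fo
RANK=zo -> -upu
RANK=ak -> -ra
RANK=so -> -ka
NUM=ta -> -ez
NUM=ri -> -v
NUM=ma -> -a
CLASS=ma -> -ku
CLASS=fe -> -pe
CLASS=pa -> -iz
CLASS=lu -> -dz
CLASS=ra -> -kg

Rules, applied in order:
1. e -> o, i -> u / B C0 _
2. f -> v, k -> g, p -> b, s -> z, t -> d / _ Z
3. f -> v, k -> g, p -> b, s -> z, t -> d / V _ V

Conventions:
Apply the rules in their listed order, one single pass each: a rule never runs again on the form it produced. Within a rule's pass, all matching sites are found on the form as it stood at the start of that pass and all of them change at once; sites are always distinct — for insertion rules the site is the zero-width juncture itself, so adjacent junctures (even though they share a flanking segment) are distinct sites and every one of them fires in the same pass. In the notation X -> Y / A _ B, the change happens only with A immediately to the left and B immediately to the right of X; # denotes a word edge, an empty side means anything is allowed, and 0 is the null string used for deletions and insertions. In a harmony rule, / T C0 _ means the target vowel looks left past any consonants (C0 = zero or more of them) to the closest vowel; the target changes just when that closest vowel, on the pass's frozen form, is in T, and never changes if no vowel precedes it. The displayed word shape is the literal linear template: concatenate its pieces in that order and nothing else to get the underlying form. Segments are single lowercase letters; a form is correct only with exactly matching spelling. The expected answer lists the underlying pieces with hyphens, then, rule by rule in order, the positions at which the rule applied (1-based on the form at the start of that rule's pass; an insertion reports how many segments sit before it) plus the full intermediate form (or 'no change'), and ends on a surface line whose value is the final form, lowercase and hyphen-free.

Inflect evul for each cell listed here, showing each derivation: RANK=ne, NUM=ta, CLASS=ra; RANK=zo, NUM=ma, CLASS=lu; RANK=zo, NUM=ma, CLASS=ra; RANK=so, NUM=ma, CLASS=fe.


cell RANK=ne, NUM=ta, CLASS=ra:
underlying: evul-fo-kg-ez
1. e -> o, i -> u / B C0 _: fires at position(s) 9: evulfokgoz
2. f -> v, k -> g, p -> b, s -> z, t -> d / _ Z: fires at position(s) 7: evulfoggoz
3. f -> v, k -> g, p -> b, s -> z, t -> d / V _ V: no change
surface: evulfoggoz

cell RANK=zo, NUM=ma, CLASS=lu:
underlying: evul-upu-dz-a
1. e -> o, i -> u / B C0 _: no change
2. f -> v, k -> g, p -> b, s -> z, t -> d / _ Z: no change
3. f -> v, k -> g, p -> b, s -> z, t -> d / V _ V: fires at position(s) 6: evulubudza
surface: evulubudza

cell RANK=zo, NUM=ma, CLASS=ra:
underlying: evul-upu-kg-a
1. e -> o, i -> u / B C0 _: no change
2. f -> v, k -> g, p -> b, s -> z, t -> d / _ Z: fires at position(s) 8: evulupugga
3. f -> v, k -> g, p -> b, s -> z, t -> d / V _ V: fires at position(s) 6: evulubugga
surface: evulubugga

cell RANK=so, NUM=ma, CLASS=fe:
underlying: evul-ka-pe-a
1. e -> o, i -> u / B C0 _: fires at position(s) 8: evulkapoa
2. f -> v, k -> g, p -> b, s -> z, t -> d / _ Z: no change
3. f -> v, k -> g, p -> b, s -> z, t -> d / V _ V: fires at position(s) 7: evulkaboa
surface: evulkaboa


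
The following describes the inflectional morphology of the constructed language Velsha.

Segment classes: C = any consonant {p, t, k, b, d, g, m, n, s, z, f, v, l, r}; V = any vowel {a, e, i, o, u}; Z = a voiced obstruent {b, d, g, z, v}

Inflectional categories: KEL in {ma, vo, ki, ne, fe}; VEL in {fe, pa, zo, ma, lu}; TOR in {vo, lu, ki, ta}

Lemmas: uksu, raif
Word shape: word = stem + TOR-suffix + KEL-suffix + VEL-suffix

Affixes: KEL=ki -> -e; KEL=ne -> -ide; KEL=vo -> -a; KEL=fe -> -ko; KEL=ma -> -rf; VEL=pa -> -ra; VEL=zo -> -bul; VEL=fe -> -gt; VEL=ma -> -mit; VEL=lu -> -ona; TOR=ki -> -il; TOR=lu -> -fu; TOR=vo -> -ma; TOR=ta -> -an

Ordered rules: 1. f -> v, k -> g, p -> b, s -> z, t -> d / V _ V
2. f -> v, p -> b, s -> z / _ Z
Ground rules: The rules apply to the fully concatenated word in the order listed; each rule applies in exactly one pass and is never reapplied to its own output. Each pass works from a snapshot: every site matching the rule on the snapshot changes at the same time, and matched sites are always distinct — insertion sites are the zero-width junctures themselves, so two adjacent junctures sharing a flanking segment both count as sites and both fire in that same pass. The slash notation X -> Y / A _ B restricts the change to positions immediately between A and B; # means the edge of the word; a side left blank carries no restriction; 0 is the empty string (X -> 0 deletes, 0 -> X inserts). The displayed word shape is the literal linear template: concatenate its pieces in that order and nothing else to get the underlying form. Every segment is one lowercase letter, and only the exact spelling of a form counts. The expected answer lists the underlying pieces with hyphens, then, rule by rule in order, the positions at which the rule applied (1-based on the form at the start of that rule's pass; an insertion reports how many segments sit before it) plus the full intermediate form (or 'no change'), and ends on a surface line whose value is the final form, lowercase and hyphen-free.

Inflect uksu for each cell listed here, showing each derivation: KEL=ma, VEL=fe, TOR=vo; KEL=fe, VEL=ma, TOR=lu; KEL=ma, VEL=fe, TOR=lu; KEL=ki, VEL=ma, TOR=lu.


cell KEL=ma, VEL=fe, TOR=vo:
underlying: uksu-ma-rf-gt
1. f -> v, k -> g, p -> b, s -> z, t -> d / V _ V: no change
2. f -> v, p -> b, s -> z / _ Z: fires at position(s) 8: uksumarvgt
surface: uksumarvgt

cell KEL=fe, VEL=ma, TOR=lu:
underlying: uksu-fu-ko-mit
1. f -> v, k -> g, p -> b, s -> z, t -> d / V _ V: fires at position(s) 5, 7: uksuvugomit
2. f -> v, p -> b, s -> z / _ Z: no change
surface: uksuvugomit

cell KEL=ma, VEL=fe, TOR=lu:
underlying: uksu-fu-rf-gt
1. f -> v, k -> g, p -> b, s -> z, t -> d / V _ V: fires at position(s) 5: uksuvurfgt
2. f -> v, p -> b, s -> z / _ Z: fires at position(s) 8: uksuvurvgt
surface: uksuvurvgt

cell KEL=ki, VEL=ma, TOR=lu:
underlying: uksu-fu-e-mit
1. f -> v, k -> g, p -> b, s -> z, t -> d / V _ V: fires at position(s) 5: uksuvuemit
2. f -> v, p -> b, s -> z / _ Z: no change
surface: uksuvuemit


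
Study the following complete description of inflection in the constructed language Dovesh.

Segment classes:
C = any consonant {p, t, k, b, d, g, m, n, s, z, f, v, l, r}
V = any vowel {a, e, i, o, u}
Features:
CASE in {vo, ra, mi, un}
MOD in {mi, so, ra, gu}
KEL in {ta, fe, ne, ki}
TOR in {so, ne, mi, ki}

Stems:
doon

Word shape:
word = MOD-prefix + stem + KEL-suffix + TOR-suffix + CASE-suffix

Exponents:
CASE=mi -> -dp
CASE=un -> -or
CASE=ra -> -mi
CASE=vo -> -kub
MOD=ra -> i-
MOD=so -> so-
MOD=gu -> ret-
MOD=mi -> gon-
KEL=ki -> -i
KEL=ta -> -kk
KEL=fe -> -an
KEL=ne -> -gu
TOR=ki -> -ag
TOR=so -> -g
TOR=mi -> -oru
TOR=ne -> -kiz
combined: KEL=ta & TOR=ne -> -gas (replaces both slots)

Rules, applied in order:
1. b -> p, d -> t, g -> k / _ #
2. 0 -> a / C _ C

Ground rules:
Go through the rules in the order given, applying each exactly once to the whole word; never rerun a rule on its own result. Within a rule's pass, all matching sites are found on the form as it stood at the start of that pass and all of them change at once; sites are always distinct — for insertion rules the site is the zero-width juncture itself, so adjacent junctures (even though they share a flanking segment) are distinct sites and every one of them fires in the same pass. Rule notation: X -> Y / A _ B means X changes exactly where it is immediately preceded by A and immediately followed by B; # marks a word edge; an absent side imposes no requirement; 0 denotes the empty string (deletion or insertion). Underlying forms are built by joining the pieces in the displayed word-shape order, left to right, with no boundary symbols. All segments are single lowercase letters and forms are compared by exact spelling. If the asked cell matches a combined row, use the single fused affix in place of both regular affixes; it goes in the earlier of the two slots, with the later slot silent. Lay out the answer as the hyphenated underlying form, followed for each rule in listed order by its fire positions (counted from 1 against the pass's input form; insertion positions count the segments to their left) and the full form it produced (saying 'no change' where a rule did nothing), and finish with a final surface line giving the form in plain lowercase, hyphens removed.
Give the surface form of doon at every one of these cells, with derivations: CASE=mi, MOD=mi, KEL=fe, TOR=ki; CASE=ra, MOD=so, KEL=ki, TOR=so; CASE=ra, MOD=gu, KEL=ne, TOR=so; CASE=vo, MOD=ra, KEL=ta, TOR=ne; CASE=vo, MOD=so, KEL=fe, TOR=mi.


cell CASE=mi, MOD=mi, KEL=fe, TOR=ki:
underlying: gon-doon-an-ag-dp
1. b -> p, d -> t, g -> k / _ #: no change
2. 0 -> a / C _ C: inserts after position(s) 3, 11, 12: gonadoonanagadap
surface: gonadoonanagadap

cell CASE=ra, MOD=so, KEL=ki, TOR=so:
underlying: so-doon-i-g-mi
1. b -> p, d -> t, g -> k / _ #: no change
2. 0 -> a / C _ C: inserts after position(s) 8: sodoonigami
surface: sodoonigami

cell CASE=ra, MOD=gu, KEL=ne, TOR=so:
underlying: ret-doon-gu-g-mi
1. b -> p, d -> t, g -> k / _ #: no change
2. 0 -> a / C _ C: inserts after position(s) 3, 7, 10: retadoonagugami
surface: retadoonagugami

cell CASE=vo, MOD=ra, KEL=ta, TOR=ne:
underlying: i-doon-gas-kub
1. b -> p, d -> t, g -> k / _ #: fires at position(s) 11: idoongaskup
2. 0 -> a / C _ C: inserts after position(s) 5, 8: idoonagasakup
surface: idoonagasakup

cell CASE=vo, MOD=so, KEL=fe, TOR=mi:
underlying: so-doon-an-oru-kub
1. b -> p, d -> t, g -> k / _ #: fires at position(s) 14: sodoonanorukup
2. 0 -> a / C _ C: no change
surface: sodoonanorukup


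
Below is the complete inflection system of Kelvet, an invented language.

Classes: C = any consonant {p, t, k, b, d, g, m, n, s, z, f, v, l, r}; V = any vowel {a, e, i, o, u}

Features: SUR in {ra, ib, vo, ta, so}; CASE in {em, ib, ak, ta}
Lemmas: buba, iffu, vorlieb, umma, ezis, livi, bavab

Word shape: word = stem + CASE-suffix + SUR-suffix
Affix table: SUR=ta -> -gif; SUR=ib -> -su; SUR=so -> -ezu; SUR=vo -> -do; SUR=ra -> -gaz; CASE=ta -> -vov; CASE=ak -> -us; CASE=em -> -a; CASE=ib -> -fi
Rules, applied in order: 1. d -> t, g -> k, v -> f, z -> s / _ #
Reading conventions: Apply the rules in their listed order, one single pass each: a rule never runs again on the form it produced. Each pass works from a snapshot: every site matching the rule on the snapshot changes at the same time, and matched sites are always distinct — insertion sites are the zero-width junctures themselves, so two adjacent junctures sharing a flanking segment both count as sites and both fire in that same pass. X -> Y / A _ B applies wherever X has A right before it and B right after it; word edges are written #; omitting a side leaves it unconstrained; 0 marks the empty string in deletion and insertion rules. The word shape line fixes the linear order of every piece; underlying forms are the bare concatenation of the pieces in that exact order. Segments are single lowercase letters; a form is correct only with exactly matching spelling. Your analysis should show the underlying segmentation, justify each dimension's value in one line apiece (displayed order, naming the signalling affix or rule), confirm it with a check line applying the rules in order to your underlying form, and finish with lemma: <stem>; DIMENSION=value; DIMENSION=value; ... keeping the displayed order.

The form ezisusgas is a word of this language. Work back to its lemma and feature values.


underlying: ezis-us-gaz
SUR=ra - signalled by the affix -gaz
CASE=ak - signalled by the affix -us
check: ezisusgaz -> ezisusgas
lemma: ezis; SUR=ra; CASE=ak


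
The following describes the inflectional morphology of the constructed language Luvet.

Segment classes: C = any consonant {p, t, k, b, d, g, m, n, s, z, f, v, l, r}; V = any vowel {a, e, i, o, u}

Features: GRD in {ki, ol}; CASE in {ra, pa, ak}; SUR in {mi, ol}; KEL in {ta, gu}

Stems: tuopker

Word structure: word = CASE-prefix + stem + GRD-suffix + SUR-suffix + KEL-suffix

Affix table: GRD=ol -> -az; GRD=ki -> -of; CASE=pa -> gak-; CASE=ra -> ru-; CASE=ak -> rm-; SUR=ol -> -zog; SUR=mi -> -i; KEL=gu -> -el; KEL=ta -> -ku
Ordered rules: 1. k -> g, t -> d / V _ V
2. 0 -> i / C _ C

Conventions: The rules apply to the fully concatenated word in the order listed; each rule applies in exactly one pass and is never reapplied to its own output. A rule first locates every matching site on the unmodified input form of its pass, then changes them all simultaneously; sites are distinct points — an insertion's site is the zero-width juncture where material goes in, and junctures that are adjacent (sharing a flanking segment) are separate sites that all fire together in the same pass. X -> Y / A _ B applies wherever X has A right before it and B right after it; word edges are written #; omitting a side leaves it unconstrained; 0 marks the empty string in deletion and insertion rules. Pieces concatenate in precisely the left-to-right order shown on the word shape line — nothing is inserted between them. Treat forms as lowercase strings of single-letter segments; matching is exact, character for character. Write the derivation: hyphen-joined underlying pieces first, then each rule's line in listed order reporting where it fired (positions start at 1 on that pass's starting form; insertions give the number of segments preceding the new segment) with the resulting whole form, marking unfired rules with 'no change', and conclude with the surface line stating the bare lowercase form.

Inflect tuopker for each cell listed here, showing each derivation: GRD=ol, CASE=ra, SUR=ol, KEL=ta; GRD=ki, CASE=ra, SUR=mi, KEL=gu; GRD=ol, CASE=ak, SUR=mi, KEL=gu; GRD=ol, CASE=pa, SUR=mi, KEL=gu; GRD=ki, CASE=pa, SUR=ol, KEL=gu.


cell GRD=ol, CASE=ra, SUR=ol, KEL=ta:
underlying: ru-tuopker-az-zog-ku
1. k -> g, t -> d / V _ V: fires at position(s) 3: ruduopkerazzogku
2. 0 -> i / C _ C: inserts after position(s) 6, 11, 14: ruduopikerazizogiku
surface: ruduopikerazizogiku

cell GRD=ki, CASE=ra, SUR=mi, KEL=gu:
underlying: ru-tuopker-of-i-el
1. k -> g, t -> d / V _ V: fires at position(s) 3: ruduopkerofiel
2. 0 -> i / C _ C: inserts after position(s) 6: ruduopikerofiel
surface: ruduopikerofiel

cell GRD=ol, CASE=ak, SUR=mi, KEL=gu:
underlying: rm-tuopker-az-i-el
1. k -> g, t -> d / V _ V: no change
2. 0 -> i / C _ C: inserts after position(s) 1, 2, 6: rimituopikeraziel
surface: rimituopikeraziel

cell GRD=ol, CASE=pa, SUR=mi, KEL=gu:
underlying: gak-tuopker-az-i-el
1. k -> g, t -> d / V _ V: no change
2. 0 -> i / C _ C: inserts after position(s) 3, 7: gakituopikeraziel
surface: gakituopikeraziel

cell GRD=ki, CASE=pa, SUR=ol, KEL=gu:
underlying: gak-tuopker-of-zog-el
1. k -> g, t -> d / V _ V: no change
2. 0 -> i / C _ C: inserts after position(s) 3, 7, 12: gakituopikerofizogel
surface: gakituopikerofizogel


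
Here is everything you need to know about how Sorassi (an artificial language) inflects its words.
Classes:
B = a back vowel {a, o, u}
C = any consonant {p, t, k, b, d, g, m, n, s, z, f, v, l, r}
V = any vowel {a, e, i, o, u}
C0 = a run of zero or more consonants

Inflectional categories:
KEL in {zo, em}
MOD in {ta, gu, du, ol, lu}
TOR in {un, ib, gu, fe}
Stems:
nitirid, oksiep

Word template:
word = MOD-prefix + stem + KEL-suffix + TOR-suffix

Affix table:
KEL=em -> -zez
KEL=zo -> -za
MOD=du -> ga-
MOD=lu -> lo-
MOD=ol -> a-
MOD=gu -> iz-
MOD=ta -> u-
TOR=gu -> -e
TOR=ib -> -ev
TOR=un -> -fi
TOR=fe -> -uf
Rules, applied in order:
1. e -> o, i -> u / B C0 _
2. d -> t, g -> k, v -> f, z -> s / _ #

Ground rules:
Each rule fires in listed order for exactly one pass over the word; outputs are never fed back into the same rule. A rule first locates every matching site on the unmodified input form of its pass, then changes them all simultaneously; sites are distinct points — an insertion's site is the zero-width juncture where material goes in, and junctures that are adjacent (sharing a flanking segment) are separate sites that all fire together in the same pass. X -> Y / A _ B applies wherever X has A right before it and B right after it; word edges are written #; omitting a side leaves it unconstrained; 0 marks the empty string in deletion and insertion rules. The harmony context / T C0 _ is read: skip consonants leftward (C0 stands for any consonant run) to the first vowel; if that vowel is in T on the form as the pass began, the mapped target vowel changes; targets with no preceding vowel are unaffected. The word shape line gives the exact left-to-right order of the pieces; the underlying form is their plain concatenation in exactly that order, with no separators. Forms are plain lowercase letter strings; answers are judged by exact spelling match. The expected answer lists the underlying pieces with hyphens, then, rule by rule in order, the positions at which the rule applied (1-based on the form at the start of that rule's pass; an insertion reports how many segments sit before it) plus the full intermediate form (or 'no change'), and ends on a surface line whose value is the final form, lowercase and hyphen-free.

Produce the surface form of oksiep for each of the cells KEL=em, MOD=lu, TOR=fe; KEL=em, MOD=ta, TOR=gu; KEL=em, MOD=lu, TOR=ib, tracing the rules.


cell KEL=em, MOD=lu, TOR=fe:
underlying: lo-oksiep-zez-uf
1. e -> o, i -> u / B C0 _: fires at position(s) 6: looksuepzezuf
2. d -> t, g -> k, v -> f, z -> s / _ #: no change
surface: looksuepzezuf

cell KEL=em, MOD=ta, TOR=gu:
underlying: u-oksiep-zez-e
1. e -> o, i -> u / B C0 _: fires at position(s) 5: uoksuepzeze
2. d -> t, g -> k, v -> f, z -> s / _ #: no change
surface: uoksuepzeze

cell KEL=em, MOD=lu, TOR=ib:
underlying: lo-oksiep-zez-ev
1. e -> o, i -> u / B C0 _: fires at position(s) 6: looksuepzezev
2. d -> t, g -> k, v -> f, z -> s / _ #: fires at position(s) 13: looksuepzezef
surface: looksuepzezef


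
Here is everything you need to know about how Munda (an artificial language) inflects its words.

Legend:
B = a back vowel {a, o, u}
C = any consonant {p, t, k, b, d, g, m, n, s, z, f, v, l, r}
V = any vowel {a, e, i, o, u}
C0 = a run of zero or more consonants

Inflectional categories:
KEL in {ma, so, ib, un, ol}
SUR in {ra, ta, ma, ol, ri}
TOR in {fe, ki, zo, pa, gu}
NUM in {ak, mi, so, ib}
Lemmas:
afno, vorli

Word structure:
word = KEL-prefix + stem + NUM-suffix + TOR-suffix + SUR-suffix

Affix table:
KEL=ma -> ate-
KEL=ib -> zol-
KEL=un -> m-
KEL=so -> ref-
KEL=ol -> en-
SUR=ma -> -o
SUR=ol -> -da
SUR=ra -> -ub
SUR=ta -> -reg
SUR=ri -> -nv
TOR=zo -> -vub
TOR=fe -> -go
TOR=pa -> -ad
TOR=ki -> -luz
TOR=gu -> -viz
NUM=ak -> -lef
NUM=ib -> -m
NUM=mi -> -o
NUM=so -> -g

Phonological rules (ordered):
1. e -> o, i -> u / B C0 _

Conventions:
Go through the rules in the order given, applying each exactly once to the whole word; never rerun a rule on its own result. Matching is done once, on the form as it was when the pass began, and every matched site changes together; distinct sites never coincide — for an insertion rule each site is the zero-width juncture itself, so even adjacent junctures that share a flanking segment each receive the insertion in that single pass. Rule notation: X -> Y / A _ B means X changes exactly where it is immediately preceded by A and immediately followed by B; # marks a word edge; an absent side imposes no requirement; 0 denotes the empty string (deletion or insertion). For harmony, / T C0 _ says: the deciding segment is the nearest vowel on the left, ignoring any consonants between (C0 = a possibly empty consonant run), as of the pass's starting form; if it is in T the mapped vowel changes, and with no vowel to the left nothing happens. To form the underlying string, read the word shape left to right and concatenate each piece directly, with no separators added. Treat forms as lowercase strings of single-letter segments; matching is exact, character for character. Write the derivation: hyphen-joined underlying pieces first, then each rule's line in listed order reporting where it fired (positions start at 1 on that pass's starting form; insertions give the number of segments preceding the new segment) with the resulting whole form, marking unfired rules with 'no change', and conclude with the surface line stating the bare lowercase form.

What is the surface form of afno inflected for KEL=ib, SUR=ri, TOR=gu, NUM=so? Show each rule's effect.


underlying: zol-afno-g-viz-nv
1. e -> o, i -> u / B C0 _: fires at position(s) 10: zolafnogvuznv
surface: zolafnogvuznv


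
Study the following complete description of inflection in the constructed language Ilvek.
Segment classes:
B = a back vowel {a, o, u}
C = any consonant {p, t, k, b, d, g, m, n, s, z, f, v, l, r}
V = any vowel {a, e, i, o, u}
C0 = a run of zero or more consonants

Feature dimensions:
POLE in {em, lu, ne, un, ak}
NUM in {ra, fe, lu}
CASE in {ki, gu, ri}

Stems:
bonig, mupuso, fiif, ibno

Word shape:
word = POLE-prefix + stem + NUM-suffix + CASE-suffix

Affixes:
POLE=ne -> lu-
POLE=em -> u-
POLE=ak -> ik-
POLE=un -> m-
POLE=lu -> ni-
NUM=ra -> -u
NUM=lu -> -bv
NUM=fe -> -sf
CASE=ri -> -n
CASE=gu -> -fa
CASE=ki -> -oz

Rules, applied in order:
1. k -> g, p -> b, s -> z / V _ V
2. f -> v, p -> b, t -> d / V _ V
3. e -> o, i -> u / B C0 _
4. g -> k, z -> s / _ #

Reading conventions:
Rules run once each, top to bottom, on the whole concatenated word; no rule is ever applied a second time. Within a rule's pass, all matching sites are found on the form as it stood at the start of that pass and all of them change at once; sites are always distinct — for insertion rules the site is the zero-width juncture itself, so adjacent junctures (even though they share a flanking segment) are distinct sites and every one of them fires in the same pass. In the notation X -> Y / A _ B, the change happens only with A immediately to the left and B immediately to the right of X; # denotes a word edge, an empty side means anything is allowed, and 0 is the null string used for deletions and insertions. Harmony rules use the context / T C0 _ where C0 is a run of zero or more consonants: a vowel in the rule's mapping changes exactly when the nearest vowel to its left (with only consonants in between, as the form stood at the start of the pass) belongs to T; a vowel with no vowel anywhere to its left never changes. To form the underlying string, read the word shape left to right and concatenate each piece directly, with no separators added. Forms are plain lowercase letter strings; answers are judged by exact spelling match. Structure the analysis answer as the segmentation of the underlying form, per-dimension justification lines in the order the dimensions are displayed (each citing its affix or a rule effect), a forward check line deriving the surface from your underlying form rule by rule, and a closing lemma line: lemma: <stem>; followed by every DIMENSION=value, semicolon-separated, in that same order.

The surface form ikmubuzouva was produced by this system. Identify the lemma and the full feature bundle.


underlying: ik-mupuso-u-fa
POLE=ak - signalled by the affix ik-
NUM=ra - signalled by the affix -u
CASE=gu - signalled by the affix -fa
check: ikmupusoufa -> ikmubuzoufa -> ikmubuzouva -> ikmubuzouva -> ikmubuzouva
lemma: mupuso; POLE=ak; NUM=ra; CASE=gu


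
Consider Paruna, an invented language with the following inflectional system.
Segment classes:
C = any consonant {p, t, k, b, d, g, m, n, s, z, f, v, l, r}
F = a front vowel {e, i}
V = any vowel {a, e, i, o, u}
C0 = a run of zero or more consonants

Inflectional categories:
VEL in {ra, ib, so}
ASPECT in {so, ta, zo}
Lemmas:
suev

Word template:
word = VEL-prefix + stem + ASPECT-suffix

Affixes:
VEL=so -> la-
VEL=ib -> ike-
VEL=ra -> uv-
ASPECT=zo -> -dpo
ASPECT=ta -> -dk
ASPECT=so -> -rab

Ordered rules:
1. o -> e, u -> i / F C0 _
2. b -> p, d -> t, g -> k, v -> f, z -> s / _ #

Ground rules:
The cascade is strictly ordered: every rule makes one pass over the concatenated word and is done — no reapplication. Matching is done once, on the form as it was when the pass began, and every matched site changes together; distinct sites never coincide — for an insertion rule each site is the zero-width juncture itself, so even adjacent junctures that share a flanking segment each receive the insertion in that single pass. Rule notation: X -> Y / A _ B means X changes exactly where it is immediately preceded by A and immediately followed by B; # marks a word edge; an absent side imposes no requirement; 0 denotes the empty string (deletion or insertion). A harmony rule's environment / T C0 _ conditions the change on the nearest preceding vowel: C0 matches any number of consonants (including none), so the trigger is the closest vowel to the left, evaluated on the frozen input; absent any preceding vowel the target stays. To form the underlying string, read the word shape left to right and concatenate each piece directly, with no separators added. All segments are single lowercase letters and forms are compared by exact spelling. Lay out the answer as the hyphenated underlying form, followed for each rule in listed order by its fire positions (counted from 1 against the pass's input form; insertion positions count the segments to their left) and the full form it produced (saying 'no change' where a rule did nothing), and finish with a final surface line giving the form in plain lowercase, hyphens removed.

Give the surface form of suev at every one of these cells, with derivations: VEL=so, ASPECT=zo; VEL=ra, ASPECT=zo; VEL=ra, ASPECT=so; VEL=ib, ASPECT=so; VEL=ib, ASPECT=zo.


cell VEL=so, ASPECT=zo:
underlying: la-suev-dpo
1. o -> e, u -> i / F C0 _: fires at position(s) 9: lasuevdpe
2. b -> p, d -> t, g -> k, v -> f, z -> s / _ #: no change
surface: lasuevdpe

cell VEL=ra, ASPECT=zo:
underlying: uv-suev-dpo
1. o -> e, u -> i / F C0 _: fires at position(s) 9: uvsuevdpe
2. b -> p, d -> t, g -> k, v -> f, z -> s / _ #: no change
surface: uvsuevdpe

cell VEL=ra, ASPECT=so:
underlying: uv-suev-rab
1. o -> e, u -> i / F C0 _: no change
2. b -> p, d -> t, g -> k, v -> f, z -> s / _ #: fires at position(s) 9: uvsuevrap
surface: uvsuevrap

cell VEL=ib, ASPECT=so:
underlying: ike-suev-rab
1. o -> e, u -> i / F C0 _: fires at position(s) 5: ikesievrab
2. b -> p, d -> t, g -> k, v -> f, z -> s / _ #: fires at position(s) 10: ikesievrap
surface: ikesievrap

cell VEL=ib, ASPECT=zo:
underlying: ike-suev-dpo
1. o -> e, u -> i / F C0 _: fires at position(s) 5, 10: ikesievdpe
2. b -> p, d -> t, g -> k, v -> f, z -> s / _ #: no change
surface: ikesievdpe
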